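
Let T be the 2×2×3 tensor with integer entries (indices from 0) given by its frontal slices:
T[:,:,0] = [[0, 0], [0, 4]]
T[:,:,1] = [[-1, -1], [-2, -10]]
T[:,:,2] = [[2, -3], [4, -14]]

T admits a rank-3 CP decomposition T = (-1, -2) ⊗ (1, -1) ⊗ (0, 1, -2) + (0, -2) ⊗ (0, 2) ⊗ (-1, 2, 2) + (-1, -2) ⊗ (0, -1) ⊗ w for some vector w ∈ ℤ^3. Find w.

Subtract the known terms from T to get the rank-1 residual R = (-1, -2) ⊗ (0, -1) ⊗ w, so R[i,j,k] = a[i]·b[j]·w[k]. Pick indices with nonzero a[0]·b[1] = (-1)·(-1) = 1. Only the fibre through (0,1,·) is needed: R[0,1,:] = T[0,1,:] − Σₗ aₗ[0]bₗ[1]cₗ = [0, -1, -3] − (-1)·(-1)·(0, 1, -2) − (0)·(2)·(-1, 2, 2) = [0, -2, -1]. Then w[k] = R[0,1,k] / 1 for each k, giving w = [0, -2, -1] / 1 = (0, -2, -1).

w = (0, -2, -1)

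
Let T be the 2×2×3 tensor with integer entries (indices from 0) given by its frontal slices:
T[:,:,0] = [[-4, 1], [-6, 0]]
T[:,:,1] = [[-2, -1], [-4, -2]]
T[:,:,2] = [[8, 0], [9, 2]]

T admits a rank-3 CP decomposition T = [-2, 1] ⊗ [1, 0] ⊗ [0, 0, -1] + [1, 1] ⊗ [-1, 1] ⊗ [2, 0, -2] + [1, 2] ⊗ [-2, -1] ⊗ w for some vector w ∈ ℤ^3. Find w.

Subtract the known terms from T to get the rank-1 residual R = [1, 2] ⊗ [-2, -1] ⊗ w, so R[i,j,k] = a[i]·b[j]·w[k]. Pick indices with nonzero a[0]·b[0] = (1)·(-2) = -2. Only the fibre through (0,0,·) is needed: R[0,0,:] = T[0,0,:] − Σₗ aₗ[0]bₗ[0]cₗ = [-4, -2, 8] − (-2)·(1)·[0, 0, -1] − (1)·(-1)·[2, 0, -2] = [-2, -2, 4]. Then w[k] = R[0,0,k] / -2 for each k, giving w = [-2, -2, 4] / -2 = [1, 1, -2].

w = [1, 1, -2]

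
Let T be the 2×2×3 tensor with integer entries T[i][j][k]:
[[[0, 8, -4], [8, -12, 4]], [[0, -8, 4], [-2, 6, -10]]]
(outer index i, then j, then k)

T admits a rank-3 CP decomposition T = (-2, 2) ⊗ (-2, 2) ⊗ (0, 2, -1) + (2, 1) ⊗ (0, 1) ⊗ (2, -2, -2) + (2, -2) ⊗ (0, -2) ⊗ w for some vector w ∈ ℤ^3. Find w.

Subtract the known terms from T to get the rank-1 residual R = (2, -2) ⊗ (0, -2) ⊗ w, so R[i,j,k] = a[i]·b[j]·w[k]. Pick indices with nonzero a[0]·b[1] = (2)·(-2) = -4. Only the fibre through (0,1,·) is needed: R[0,1,:] = T[0,1,:] − Σₗ aₗ[0]bₗ[1]cₗ = [8, -12, 4] − (-2)·(2)·(0, 2, -1) − (2)·(1)·(2, -2, -2) = [4, 0, 4]. Then w[k] = R[0,1,k] / -4 for each k, giving w = [4, 0, 4] / -4 = (-1, 0, -1).

w = (-1, 0, -1)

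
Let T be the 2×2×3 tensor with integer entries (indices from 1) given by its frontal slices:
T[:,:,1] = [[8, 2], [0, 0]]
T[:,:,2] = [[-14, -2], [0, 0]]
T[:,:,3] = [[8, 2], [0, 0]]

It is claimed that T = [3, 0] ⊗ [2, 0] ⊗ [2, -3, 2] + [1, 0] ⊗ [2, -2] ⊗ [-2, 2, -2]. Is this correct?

No

Reconstruct entry (1,2,1) from the claimed factors: Σₗ aₗ[1]bₗ[2]cₗ[1] = (3)·(0)·(2) + (1)·(-2)·(-2) = 4, but T[1,2,1] = 2. The claim is false.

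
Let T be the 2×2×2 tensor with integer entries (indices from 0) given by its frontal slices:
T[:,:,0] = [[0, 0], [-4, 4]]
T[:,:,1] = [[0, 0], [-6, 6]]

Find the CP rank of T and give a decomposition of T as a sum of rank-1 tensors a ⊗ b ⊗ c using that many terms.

Lower bound: T ≠ 0 (e.g. T[1,0,0] = -4), so rank(T) ≥ 1.
Upper bound: if T = a ⊗ b ⊗ c then every fibre of T is a multiple of the corresponding factor, so read the factors off the fibres through the nonzero entry T[1,0,0] = -4.
The mode-1 fibre T[:,0,0] = [0, -4] gives a = (0, 1) (primitive direction); the mode-2 fibre T[1,:,0] = [-4, 4] gives b = (1, -1); then c[k] = T[1,0,k] / (a[1]·b[0]) = [-4, -6] / 1 = (-4, -6).
Expanding (0, 1) ⊗ (1, -1) ⊗ (-4, -6) reproduces all 8 entries of T, so T = (0, 1) ⊗ (1, -1) ⊗ (-4, -6) and rank(T) ≤ 1.
These bounds meet, so rank(T) = 1.

rank(T) = 1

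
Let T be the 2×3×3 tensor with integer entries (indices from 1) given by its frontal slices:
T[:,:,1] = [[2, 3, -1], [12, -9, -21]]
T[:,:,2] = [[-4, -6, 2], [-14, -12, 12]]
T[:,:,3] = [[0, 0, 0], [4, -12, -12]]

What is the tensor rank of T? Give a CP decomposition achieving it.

Lower bound: the mode-2 unfolding of T (rows indexed by j, columns by (i,k) = (1,1), (1,2), (1,3), (2,1), (2,2), (2,3)) is [[2, -4, 0, 12, -14, 4], [3, -6, 0, -9, -12, -12], [-1, 2, 0, -21, 12, -12]].
There the 2×2 minor on rows j ∈ {1, 2}, columns (i,k) ∈ {(1,1), (2,1)} is det [[2, 12], [3, -9]] = -54 ≠ 0, so this unfolding has rank ≥ 2; CP rank is at least every unfolding rank, so rank(T) ≥ 2. (Flattening ranks never certify an upper bound on CP rank; for that we must actually write T with 2 rank-1 terms.)
Upper bound — finding two terms. Write S_k = T[:,:,k] for the frontal slices: S₁ = [[2, 3, -1], [12, -9, -21]], S₂ = [[-4, -6, 2], [-14, -12, 12]], S₃ = [[0, 0, 0], [4, -12, -12]].
If T = a₁ ⊗ b₁ ⊗ c₁ + a₂ ⊗ b₂ ⊗ c₂ then each S_k = c₁[k]·a₁b₁ᵀ + c₂[k]·a₂b₂ᵀ. S₁ and S₂ are linearly independent, so a₁b₁ᵀ and a₂b₂ᵀ must span the same plane of matrices: they are the rank-1 matrices of the form x·S₁ + y·S₂.
The 2×2 minor of x·S₁ + y·S₂ on rows {1,2}, columns {1,2} is −54·x² + 126·xy − 36·y² = (-18)·(x − 2·y)(3·x − y), vanishing at (x:y) = (2:1) and (1:3).
M₁ = 2·S₁ + S₂ = [[0, 0, 0], [10, -30, -30]] = 10·[0, 1][1, -3, -3]ᵀ and M₂ = S₁ + 3·S₂ = [[-10, -15, 5], [-30, -45, 15]] = (-5)·[1, 3][2, 3, -1]ᵀ, so take a₁ = [0, 1], b₁ = [1, -3, -3], a₂ = [1, 3], b₂ = [2, 3, -1].
Each slice is an integer combination of E₁ = a₁b₁ᵀ and E₂ = a₂b₂ᵀ: S₁ = 6·E₁ + E₂, S₂ = −2·E₁ − 2·E₂, S₃ = 4·E₁; reading off coefficients, c₁ = [6, -2, 4] and c₂ = [1, -2, 0].
Hence T = [0, 1] ⊗ [1, -3, -3] ⊗ [6, -2, 4] + [1, 3] ⊗ [2, 3, -1] ⊗ [1, -2, 0], so rank(T) ≤ 2.
These bounds meet, so rank(T) = 2.

rank(T) = 2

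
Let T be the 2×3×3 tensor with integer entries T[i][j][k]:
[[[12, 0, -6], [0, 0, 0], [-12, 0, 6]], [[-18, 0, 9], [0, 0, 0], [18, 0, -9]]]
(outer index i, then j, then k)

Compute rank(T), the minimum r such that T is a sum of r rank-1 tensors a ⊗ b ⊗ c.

Lower bound: T ≠ 0 (e.g. T[0,0,0] = 12), so rank(T) ≥ 1.
Upper bound: if T = a ⊗ b ⊗ c then every fibre of T is a multiple of the corresponding factor, so read the factors off the fibres through the nonzero entry T[0,0,0] = 12.
The mode-1 fibre T[:,0,0] = [12, -18] gives a = (2, -3) (primitive direction); the mode-2 fibre T[0,:,0] = [12, 0, -12] gives b = (1, 0, -1); then c[k] = T[0,0,k] / (a[0]·b[0]) = [12, 0, -6] / 2 = (6, 0, -3).
Expanding (2, -3) ⊗ (1, 0, -1) ⊗ (6, 0, -3) reproduces all 18 entries of T, so T = (2, -3) ⊗ (1, 0, -1) ⊗ (6, 0, -3) and rank(T) ≤ 1.
These bounds meet, so rank(T) = 1.

1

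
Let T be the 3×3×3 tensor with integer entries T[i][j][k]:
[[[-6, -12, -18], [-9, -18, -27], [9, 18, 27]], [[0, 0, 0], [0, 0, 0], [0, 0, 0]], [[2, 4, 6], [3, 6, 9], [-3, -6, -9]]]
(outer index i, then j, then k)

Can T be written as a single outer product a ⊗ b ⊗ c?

The mode-1 fibre T[:,0,0] = [-6, 0, 2] gives a = [3, 0, -1] (primitive direction); the mode-2 fibre T[0,:,0] = [-6, -9, 9] gives b = [2, 3, -3]; then c[k] = T[0,0,k] / (a[0]·b[0]) = [-6, -12, -18] / 6 = [-1, -2, -3].
Expanding [3, 0, -1] ⊗ [2, 3, -3] ⊗ [-1, -2, -3] reproduces all 27 entries of T, so T = [3, 0, -1] ⊗ [2, 3, -3] ⊗ [-1, -2, -3] and rank(T) ≤ 1.
Equivalently every frontal slice T[:,:,k] is c[k] times the rank-1 matrix [3, 0, -1] ⊗ [2, 3, -3]. So T has rank 1 (it is nonzero).

Yes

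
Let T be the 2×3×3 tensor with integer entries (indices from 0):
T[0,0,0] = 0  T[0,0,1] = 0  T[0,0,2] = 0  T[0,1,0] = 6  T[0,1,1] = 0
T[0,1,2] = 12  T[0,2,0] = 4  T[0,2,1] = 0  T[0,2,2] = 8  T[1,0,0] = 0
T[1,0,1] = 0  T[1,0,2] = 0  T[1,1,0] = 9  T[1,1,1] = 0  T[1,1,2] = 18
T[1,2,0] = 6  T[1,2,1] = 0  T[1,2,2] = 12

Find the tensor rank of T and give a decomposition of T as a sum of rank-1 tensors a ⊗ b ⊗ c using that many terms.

rank(T) = 1

Lower bound: T ≠ 0 (e.g. T[0,1,0] = 6), so rank(T) ≥ 1.
Upper bound: if T = a ⊗ b ⊗ c then every fibre of T is a multiple of the corresponding factor, so read the factors off the fibres through the nonzero entry T[0,1,0] = 6.
The mode-1 fibre T[:,1,0] = [6, 9] gives a = (2, 3) (primitive direction); the mode-2 fibre T[0,:,0] = [0, 6, 4] gives b = (0, 3, 2); then c[k] = T[0,1,k] / (a[0]·b[1]) = [6, 0, 12] / 6 = (1, 0, 2).
Expanding (2, 3) ⊗ (0, 3, 2) ⊗ (1, 0, 2) reproduces all 18 entries of T, so T = (2, 3) ⊗ (0, 3, 2) ⊗ (1, 0, 2) and rank(T) ≤ 1.
These bounds meet, so rank(T) = 1.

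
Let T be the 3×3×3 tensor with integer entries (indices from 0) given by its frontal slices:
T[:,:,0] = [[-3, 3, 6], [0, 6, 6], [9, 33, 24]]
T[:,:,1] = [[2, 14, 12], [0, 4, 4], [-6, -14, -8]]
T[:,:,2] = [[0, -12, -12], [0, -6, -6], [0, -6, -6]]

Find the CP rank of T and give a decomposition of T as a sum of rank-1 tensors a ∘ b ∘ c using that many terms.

rank(T) = 2

Lower bound: the mode-1 unfolding of T (rows indexed by i, columns by (j,k) = (0,0), (0,1), (0,2), (1,0), (1,1), (1,2), (2,0), (2,1), (2,2)) is [[-3, 2, 0, 3, 14, -12, 6, 12, -12], [0, 0, 0, 6, 4, -6, 6, 4, -6], [9, -6, 0, 33, -14, -6, 24, -8, -6]].
There the 2×2 minor on rows i ∈ {0, 1}, columns (j,k) ∈ {(0,0), (1,0)} is det [[-3, 3], [0, 6]] = -18 ≠ 0, so this unfolding has rank ≥ 2; CP rank is at least every unfolding rank, so rank(T) ≥ 2. (Unfolding ranks only ever bound the CP rank from below — rank(T) can be strictly larger than all of them — so the matching upper bound has to come from an explicit 2-term decomposition.)
Upper bound — finding two terms. Write S_k = T[:,:,k] for the frontal slices: S₀ = [[-3, 3, 6], [0, 6, 6], [9, 33, 24]], S₁ = [[2, 14, 12], [0, 4, 4], [-6, -14, -8]], S₂ = [[0, -12, -12], [0, -6, -6], [0, -6, -6]].
If T = a₁ ∘ b₁ ∘ c₁ + a₂ ∘ b₂ ∘ c₂ then each S_k = c₁[k]·a₁b₁ᵀ + c₂[k]·a₂b₂ᵀ. S₀ and S₁ are linearly independent, so a₁b₁ᵀ and a₂b₂ᵀ must span the same plane of matrices: they are the rank-1 matrices of the form x·S₀ + y·S₁.
The 2×2 minor of x·S₀ + y·S₁ on rows {0,1}, columns {0,1} is −18·x² + 8·y² = (-2)·(3·x − 2·y)(3·x + 2·y), vanishing at (x:y) = (2:3) and (2:-3).
M₁ = 2·S₀ + 3·S₁ = [[0, 48, 48], [0, 24, 24], [0, 24, 24]] = 24·[2, 1, 1][0, 1, 1]ᵀ and M₂ = 2·S₀ − 3·S₁ = [[-12, -36, -24], [0, 0, 0], [36, 108, 72]] = (-12)·[1, 0, -3][1, 3, 2]ᵀ, so take a₁ = [2, 1, 1], b₁ = [0, 1, 1], a₂ = [1, 0, -3], b₂ = [1, 3, 2].
Each slice is an integer combination of E₁ = a₁b₁ᵀ and E₂ = a₂b₂ᵀ: S₀ = 6·E₁ − 3·E₂, S₁ = 4·E₁ + 2·E₂, S₂ = −6·E₁; reading off coefficients, c₁ = [6, 4, -6] and c₂ = [-3, 2, 0].
Hence T = [2, 1, 1] ∘ [0, 1, 1] ∘ [6, 4, -6] + [1, 0, -3] ∘ [1, 3, 2] ∘ [-3, 2, 0], so rank(T) ≤ 2.
These bounds meet, so rank(T) = 2.
Check entry T[0,1,1] = 14: (2)·(1)·(4) + (1)·(3)·(2) = 14.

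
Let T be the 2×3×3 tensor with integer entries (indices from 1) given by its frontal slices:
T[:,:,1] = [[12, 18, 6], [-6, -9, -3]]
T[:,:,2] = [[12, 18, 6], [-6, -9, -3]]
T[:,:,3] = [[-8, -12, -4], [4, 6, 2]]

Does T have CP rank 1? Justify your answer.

Yes

If T = a (x) b (x) c then every fibre of T is a multiple of the corresponding factor, so read the factors off the fibres through the nonzero entry T[1,1,1] = 12.
The mode-1 fibre T[:,1,1] = [12, -6] gives a = [2, -1] (primitive direction); the mode-2 fibre T[1,:,1] = [12, 18, 6] gives b = [2, 3, 1]; then c[k] = T[1,1,k] / (a[1]·b[1]) = [12, 12, -8] / 4 = [3, 3, -2].
Expanding [2, -1] (x) [2, 3, 1] (x) [3, 3, -2] reproduces all 18 entries of T, so T = [2, -1] (x) [2, 3, 1] (x) [3, 3, -2] and rank(T) ≤ 1.
Equivalently every frontal slice T[:,:,k] is c[k] times the rank-1 matrix [2, -1] (x) [2, 3, 1]. So T has rank 1 (it is nonzero).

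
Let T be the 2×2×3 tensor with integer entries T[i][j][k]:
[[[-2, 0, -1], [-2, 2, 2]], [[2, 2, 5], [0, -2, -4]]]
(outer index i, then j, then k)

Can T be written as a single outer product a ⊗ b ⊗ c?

No

The mode-3 unfolding of T (rows indexed by k, columns by (i,j) = (0,0), (0,1), (1,0), (1,1)) is [[-2, -2, 2, 0], [0, 2, 2, -2], [-1, 2, 5, -4]].
There the 3×3 minor on rows k ∈ {0, 1, 2}, columns (i,j) ∈ {(0,0), (0,1), (1,0)} is det [[-2, -2, 2], [0, 2, 2], [-1, 2, 5]] = -4 ≠ 0, so this unfolding has rank ≥ 3; CP rank is at least every unfolding rank, so rank(T) ≥ 3.
In particular rank(T) ≥ 3 > 1, so T is not rank-1.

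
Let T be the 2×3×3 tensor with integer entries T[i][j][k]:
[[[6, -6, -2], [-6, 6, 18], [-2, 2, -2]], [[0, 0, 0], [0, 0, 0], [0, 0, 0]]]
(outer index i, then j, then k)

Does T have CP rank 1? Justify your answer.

No

The mode-3 unfolding of T (rows indexed by k, columns by (i,j) = (0,0), (0,1), (0,2), (1,0), (1,1), (1,2)) is [[6, -6, -2, 0, 0, 0], [-6, 6, 2, 0, 0, 0], [-2, 18, -2, 0, 0, 0]].
There the 2×2 minor on rows k ∈ {0, 2}, columns (i,j) ∈ {(0,0), (0,1)} is det [[6, -6], [-2, 18]] = 96 ≠ 0, so this unfolding has rank ≥ 2; CP rank is at least every unfolding rank, so rank(T) ≥ 2.
In particular rank(T) ≥ 2 > 1, so T is not rank-1.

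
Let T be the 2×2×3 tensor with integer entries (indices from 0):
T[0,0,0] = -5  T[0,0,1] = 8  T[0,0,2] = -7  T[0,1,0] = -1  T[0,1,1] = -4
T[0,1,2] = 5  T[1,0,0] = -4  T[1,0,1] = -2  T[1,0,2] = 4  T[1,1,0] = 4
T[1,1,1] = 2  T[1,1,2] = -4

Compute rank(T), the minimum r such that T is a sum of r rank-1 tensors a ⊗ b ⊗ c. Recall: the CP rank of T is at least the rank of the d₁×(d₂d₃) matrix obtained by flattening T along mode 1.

Lower bound: the mode-3 unfolding of T (rows indexed by k, columns by (i,j) = (0,0), (0,1), (1,0), (1,1)) is [[-5, -1, -4, 4], [8, -4, -2, 2], [-7, 5, 4, -4]].
There the 2×2 minor on rows k ∈ {0, 1}, columns (i,j) ∈ {(0,0), (0,1)} is det [[-5, -1], [8, -4]] = 28 ≠ 0, so this unfolding has rank ≥ 2; CP rank is at least every unfolding rank, so rank(T) ≥ 2. (Flattening ranks never certify an upper bound on CP rank; for that we must actually write T with 2 rank-1 terms.)
Upper bound — finding two terms. Write S_k = T[:,:,k] for the frontal slices: S₀ = [[-5, -1], [-4, 4]], S₁ = [[8, -4], [-2, 2]], S₂ = [[-7, 5], [4, -4]].
If T = a₁ ⊗ b₁ ⊗ c₁ + a₂ ⊗ b₂ ⊗ c₂ then each S_k = c₁[k]·a₁b₁ᵀ + c₂[k]·a₂b₂ᵀ. S₀ and S₁ are linearly independent, so a₁b₁ᵀ and a₂b₂ᵀ must span the same plane of matrices: they are the rank-1 matrices of the form x·S₀ + y·S₁.
det(x·S₀ + y·S₁) is −24·x² + 4·xy + 8·y² = (-4)·(3·x − 2·y)(2·x + y), vanishing at (x:y) = (2:3) and (1:-2).
M₁ = 2·S₀ + 3·S₁ = [[14, -14], [-14, 14]] = 14·[1, -1][1, -1]ᵀ and M₂ = S₀ − 2·S₁ = [[-21, 7], [0, 0]] = (-7)·[1, 0][3, -1]ᵀ, so take a₁ = [1, -1], b₁ = [1, -1], a₂ = [1, 0], b₂ = [3, -1].
Each slice is an integer combination of E₁ = a₁b₁ᵀ and E₂ = a₂b₂ᵀ: S₀ = 4·E₁ − 3·E₂, S₁ = 2·E₁ + 2·E₂, S₂ = −4·E₁ − E₂; reading off coefficients, c₁ = [4, 2, -4] and c₂ = [-3, 2, -1].
Hence T = [1, -1] ⊗ [1, -1] ⊗ [4, 2, -4] + [1, 0] ⊗ [3, -1] ⊗ [-3, 2, -1], so rank(T) ≤ 2.
These bounds meet, so rank(T) = 2.

2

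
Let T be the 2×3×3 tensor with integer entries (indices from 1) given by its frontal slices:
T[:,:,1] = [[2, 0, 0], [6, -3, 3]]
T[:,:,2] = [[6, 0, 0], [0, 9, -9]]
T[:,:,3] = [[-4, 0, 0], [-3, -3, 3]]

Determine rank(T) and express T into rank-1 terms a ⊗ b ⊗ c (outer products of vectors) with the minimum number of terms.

rank(T) = 2

Lower bound: in the mode-2 unfolding of T (rows indexed by j, columns by (i,k)) the 2×2 minor on rows j ∈ {1, 2}, columns (i,k) ∈ {(1,1), (2,1)} is det [[2, 6], [0, -3]] = -6 ≠ 0, so that unfolding has rank ≥ 2 and hence rank(T) ≥ 2 (CP rank is at least every unfolding rank, though it can be larger).
Upper bound: with S_k = T[:,:,k], the two rank-1 terms a₁b₁ᵀ, a₂b₂ᵀ are the rank-1 members of the pencil x·S₁ + y·S₂.
The 2×2 minor of x·S₁ + y·S₂ on rows {1,2}, columns {1,2} is −6·x² + 54·y² = (-6)·(x − 3·y)(x + 3·y), vanishing at (x:y) = (3:1) and (3:-1).
M₁ = 3·S₁ + S₂ = [[12, 0, 0], [18, 0, 0]] = 6·[2, 3][1, 0, 0]ᵀ and M₂ = 3·S₁ − S₂ = [[0, 0, 0], [18, -18, 18]] = 18·[0, 1][1, -1, 1]ᵀ, so take a₁ = [2, 3], b₁ = [1, 0, 0], a₂ = [0, 1], b₂ = [1, -1, 1].
Each slice is an integer combination of E₁ = a₁b₁ᵀ and E₂ = a₂b₂ᵀ: S₁ = E₁ + 3·E₂, S₂ = 3·E₁ − 9·E₂, S₃ = −2·E₁ + 3·E₂; reading off coefficients, c₁ = [1, 3, -2] and c₂ = [3, -9, 3].
Hence T = [2, 3] ⊗ [1, 0, 0] ⊗ [1, 3, -2] + [0, 1] ⊗ [1, -1, 1] ⊗ [3, -9, 3], so rank(T) ≤ 2.
These bounds meet, so rank(T) = 2.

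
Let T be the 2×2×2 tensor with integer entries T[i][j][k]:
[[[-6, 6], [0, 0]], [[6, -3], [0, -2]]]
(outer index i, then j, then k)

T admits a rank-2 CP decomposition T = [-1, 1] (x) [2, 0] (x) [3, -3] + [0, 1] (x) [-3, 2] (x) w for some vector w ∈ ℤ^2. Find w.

w = [0, -1]

Subtract the known terms from T to get the rank-1 residual R = [0, 1] (x) [-3, 2] (x) w, so R[i,j,k] = a[i]·b[j]·w[k]. Pick indices with nonzero a[1]·b[0] = (1)·(-3) = -3. Only the fibre through (1,0,·) is needed: R[1,0,:] = T[1,0,:] − Σₗ aₗ[1]bₗ[0]cₗ = [6, -3] − (1)·(2)·[3, -3] = [0, 3]. Then w[k] = R[1,0,k] / -3 for each k, giving w = [0, 3] / -3 = [0, -1].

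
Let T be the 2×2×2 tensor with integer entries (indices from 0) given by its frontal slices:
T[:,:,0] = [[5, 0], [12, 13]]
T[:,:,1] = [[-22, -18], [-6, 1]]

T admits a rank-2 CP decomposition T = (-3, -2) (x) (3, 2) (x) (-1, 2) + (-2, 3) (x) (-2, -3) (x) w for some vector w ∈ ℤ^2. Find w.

Subtract the known terms from T to get the rank-1 residual R = (-2, 3) (x) (-2, -3) (x) w, so R[i,j,k] = a[i]·b[j]·w[k]. Pick indices with nonzero a[0]·b[0] = (-2)·(-2) = 4. Only the fibre through (0,0,·) is needed: R[0,0,:] = T[0,0,:] − Σₗ aₗ[0]bₗ[0]cₗ = [5, -22] − (-3)·(3)·(-1, 2) = [-4, -4]. Then w[k] = R[0,0,k] / 4 for each k, giving w = [-4, -4] / 4 = (-1, -1).

w = (-1, -1)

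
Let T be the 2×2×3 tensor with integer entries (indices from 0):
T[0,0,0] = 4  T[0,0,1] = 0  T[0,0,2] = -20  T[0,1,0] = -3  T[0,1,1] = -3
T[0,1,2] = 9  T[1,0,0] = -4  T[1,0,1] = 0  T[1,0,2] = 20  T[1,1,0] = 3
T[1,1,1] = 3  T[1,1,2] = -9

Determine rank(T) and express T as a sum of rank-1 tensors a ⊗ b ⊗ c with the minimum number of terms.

rank(T) = 2

Lower bound: the mode-2 unfolding of T (rows indexed by j, columns by (i,k) = (0,0), (0,1), (0,2), (1,0), (1,1), (1,2)) is [[4, 0, -20, -4, 0, 20], [-3, -3, 9, 3, 3, -9]].
There the 2×2 minor on rows j ∈ {0, 1}, columns (i,k) ∈ {(0,0), (0,1)} is det [[4, 0], [-3, -3]] = -12 ≠ 0, so this unfolding has rank ≥ 2; CP rank is at least every unfolding rank, so rank(T) ≥ 2. (Unfolding ranks only ever bound the CP rank from below — rank(T) can be strictly larger than all of them — so the matching upper bound has to come from an explicit 2-term decomposition.)
Upper bound — finding two terms. Every mode-1 slice of T is a multiple of one matrix: T[i,:,:] = a[i]·M with a = [1, -1] and M = [[4, 0, -20], [-3, -3, 9]] (rows indexed by j, columns by k). So it suffices to write M as a sum of two rank-1 matrices.
Splitting M by its rows (j = 0, 1), M = [1, 0][4, 0, -20]ᵀ + [0, 1][-3, -3, 9]ᵀ.
Hence T = [1, -1] ⊗ [1, 0] ⊗ [4, 0, -20] + [1, -1] ⊗ [0, 1] ⊗ [-3, -3, 9], so rank(T) ≤ 2.
These bounds meet, so rank(T) = 2.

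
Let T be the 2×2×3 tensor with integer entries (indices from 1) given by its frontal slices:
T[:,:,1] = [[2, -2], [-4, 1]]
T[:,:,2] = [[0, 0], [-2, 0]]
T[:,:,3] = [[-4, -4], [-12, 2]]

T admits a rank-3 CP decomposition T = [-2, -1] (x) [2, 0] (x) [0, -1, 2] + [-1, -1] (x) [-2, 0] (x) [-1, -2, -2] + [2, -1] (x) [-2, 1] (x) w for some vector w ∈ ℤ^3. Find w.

w = [-1, 0, -2]

Subtract the known terms from T to get the rank-1 residual R = [2, -1] (x) [-2, 1] (x) w, so R[i,j,k] = a[i]·b[j]·w[k]. Pick indices with nonzero a[1]·b[1] = (2)·(-2) = -4. Only the fibre through (1,1,·) is needed: R[1,1,:] = T[1,1,:] − Σₗ aₗ[1]bₗ[1]cₗ = [2, 0, -4] − (-2)·(2)·[0, -1, 2] − (-1)·(-2)·[-1, -2, -2] = [4, 0, 8]. Then w[k] = R[1,1,k] / -4 for each k, giving w = [4, 0, 8] / -4 = [-1, 0, -2].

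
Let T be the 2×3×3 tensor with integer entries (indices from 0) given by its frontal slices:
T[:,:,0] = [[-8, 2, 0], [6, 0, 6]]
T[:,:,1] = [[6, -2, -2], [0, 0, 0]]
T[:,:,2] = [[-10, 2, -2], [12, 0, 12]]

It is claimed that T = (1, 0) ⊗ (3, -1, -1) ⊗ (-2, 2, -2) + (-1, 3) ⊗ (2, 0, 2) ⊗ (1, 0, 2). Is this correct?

Reconstruct entrywise from the claimed factors. For example, T[1,0,2] = 12 and Σₗ aₗ[1]bₗ[0]cₗ[2] = (0)·(3)·(-2) + (3)·(2)·(2) = 12; checking all 18 entries, every one matches. The claim holds.

Yes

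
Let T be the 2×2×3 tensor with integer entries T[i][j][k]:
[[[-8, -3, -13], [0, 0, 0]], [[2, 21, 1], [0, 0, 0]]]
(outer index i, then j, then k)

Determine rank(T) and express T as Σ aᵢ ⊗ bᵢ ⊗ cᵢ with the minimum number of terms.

Lower bound: the mode-3 unfolding of T (rows indexed by k, columns by (i,j) = (0,0), (0,1), (1,0), (1,1)) is [[-8, 0, 2, 0], [-3, 0, 21, 0], [-13, 0, 1, 0]].
There the 2×2 minor on rows k ∈ {0, 1}, columns (i,j) ∈ {(0,0), (1,0)} is det [[-8, 2], [-3, 21]] = -162 ≠ 0, so this unfolding has rank ≥ 2; CP rank is at least every unfolding rank, so rank(T) ≥ 2. (This is only a lower bound: in general the CP rank may exceed every unfolding rank, so we still need to exhibit 2 rank-1 terms summing to T.)
Upper bound — finding two terms. Every mode-2 slice of T is a multiple of one matrix: T[:,j,:] = b[j]·M with b = [1, 0] and M = [[-8, -3, -13], [2, 21, 1]] (rows indexed by i, columns by k). So it suffices to write M as a sum of two rank-1 matrices.
Splitting M by its rows (i = 0, 1), M = [1, 0][-8, -3, -13]ᵀ + [0, 1][2, 21, 1]ᵀ.
Hence T = [1, 0] ⊗ [1, 0] ⊗ [-8, -3, -13] + [0, 1] ⊗ [1, 0] ⊗ [2, 21, 1], so rank(T) ≤ 2.
These bounds meet, so rank(T) = 2.

rank(T) = 2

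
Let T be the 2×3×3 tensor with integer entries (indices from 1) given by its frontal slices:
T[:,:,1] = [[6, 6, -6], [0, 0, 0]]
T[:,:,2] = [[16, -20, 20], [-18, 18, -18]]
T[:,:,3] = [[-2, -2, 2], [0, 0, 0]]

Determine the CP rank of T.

Lower bound: in the mode-1 unfolding of T (rows indexed by i, columns by (j,k)) the 2×2 minor on rows i ∈ {1, 2}, columns (j,k) ∈ {(1,1), (1,2)} is det [[6, 16], [0, -18]] = -108 ≠ 0, so that unfolding has rank ≥ 2 and hence rank(T) ≥ 2 (CP rank is at least every unfolding rank, though it can be larger).
Upper bound: with S_k = T[:,:,k], the two rank-1 terms a₁b₁ᵀ, a₂b₂ᵀ are the rank-1 members of the pencil x·S₁ + y·S₂.
The 2×2 minor of x·S₁ + y·S₂ on rows {1,2}, columns {1,2} is 216·xy − 72·y² = 72·(3·x − y)(y), vanishing at (x:y) = (1:3) and (1:0).
M₁ = S₁ + 3·S₂ = [[54, -54, 54], [-54, 54, -54]] = 54·[1, -1][1, -1, 1]ᵀ and M₂ = S₁ = [[6, 6, -6], [0, 0, 0]] = 6·[1, 0][1, 1, -1]ᵀ, so take a₁ = [1, -1], b₁ = [1, -1, 1], a₂ = [1, 0], b₂ = [1, 1, -1].
Each slice is an integer combination of E₁ = a₁b₁ᵀ and E₂ = a₂b₂ᵀ: S₁ = 6·E₂, S₂ = 18·E₁ − 2·E₂, S₃ = −2·E₂; reading off coefficients, c₁ = [0, 18, 0] and c₂ = [6, -2, -2].
Hence T = [1, -1] ⊗ [1, -1, 1] ⊗ [0, 18, 0] + [1, 0] ⊗ [1, 1, -1] ⊗ [6, -2, -2], so rank(T) ≤ 2.
These bounds meet, so rank(T) = 2.

2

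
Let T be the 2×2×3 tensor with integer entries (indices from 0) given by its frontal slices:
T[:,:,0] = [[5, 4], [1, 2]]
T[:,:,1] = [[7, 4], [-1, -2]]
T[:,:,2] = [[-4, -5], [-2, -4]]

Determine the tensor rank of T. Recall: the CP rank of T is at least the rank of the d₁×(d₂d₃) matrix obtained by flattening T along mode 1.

Lower bound: the mode-3 unfolding of T (rows indexed by k, columns by (i,j) = (0,0), (0,1), (1,0), (1,1)) is [[5, 4, 1, 2], [7, 4, -1, -2], [-4, -5, -2, -4]].
There the 3×3 minor on rows k ∈ {0, 1, 2}, columns (i,j) ∈ {(0,0), (0,1), (1,0)} is det [[5, 4, 1], [7, 4, -1], [-4, -5, -2]] = -12 ≠ 0, so this unfolding has rank ≥ 3; CP rank is at least every unfolding rank, so rank(T) ≥ 3. (Flattening ranks never certify an upper bound on CP rank; for that we must actually write T with 3 rank-1 terms.)
Upper bound: T is a sum of 3 rank-1 terms, T = (1, 0) ⊗ (1, 1) ⊗ (0, 4, 0) + (1, 0) ⊗ (2, 1) ⊗ (2, 2, -1) + (1, 1) ⊗ (1, 2) ⊗ (1, -1, -2) (one valid choice — decompositions are not unique — normalised so each a, b is primitive with positive first nonzero entry; check it by expanding all entries), so rank(T) ≤ 3.
These bounds meet, so rank(T) = 3.

3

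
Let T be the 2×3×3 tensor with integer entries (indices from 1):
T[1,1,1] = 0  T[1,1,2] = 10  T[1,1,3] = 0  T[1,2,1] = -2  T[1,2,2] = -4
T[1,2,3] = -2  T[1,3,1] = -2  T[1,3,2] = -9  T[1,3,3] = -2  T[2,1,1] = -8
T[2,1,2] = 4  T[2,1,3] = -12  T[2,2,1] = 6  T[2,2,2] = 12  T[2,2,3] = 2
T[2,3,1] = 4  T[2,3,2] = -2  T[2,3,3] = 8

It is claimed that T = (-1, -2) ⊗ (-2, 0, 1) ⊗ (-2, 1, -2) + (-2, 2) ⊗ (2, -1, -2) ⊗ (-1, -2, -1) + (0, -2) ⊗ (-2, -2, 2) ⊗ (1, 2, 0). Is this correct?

Yes

Reconstruct entrywise from the claimed factors. For example, T[2,3,2] = -2 and Σₗ aₗ[2]bₗ[3]cₗ[2] = (-2)·(1)·(1) + (2)·(-2)·(-2) + (-2)·(2)·(2) = -2; checking all 18 entries, every one matches. The claim holds.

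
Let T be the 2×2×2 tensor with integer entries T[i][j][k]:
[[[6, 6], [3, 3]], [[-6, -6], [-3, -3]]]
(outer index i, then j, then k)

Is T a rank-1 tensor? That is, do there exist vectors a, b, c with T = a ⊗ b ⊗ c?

If T = a ⊗ b ⊗ c then every fibre of T is a multiple of the corresponding factor, so read the factors off the fibres through the nonzero entry T[0,0,0] = 6.
The mode-1 fibre T[:,0,0] = [6, -6] gives a = (1, -1) (primitive direction); the mode-2 fibre T[0,:,0] = [6, 3] gives b = (2, 1); then c[k] = T[0,0,k] / (a[0]·b[0]) = [6, 6] / 2 = (3, 3).
Expanding (1, -1) ⊗ (2, 1) ⊗ (3, 3) reproduces all 8 entries of T, so T = (1, -1) ⊗ (2, 1) ⊗ (3, 3) and rank(T) ≤ 1.
Equivalently every frontal slice T[:,:,k] is c[k] times the rank-1 matrix (1, -1) ⊗ (2, 1). So T has rank 1 (it is nonzero).

Yes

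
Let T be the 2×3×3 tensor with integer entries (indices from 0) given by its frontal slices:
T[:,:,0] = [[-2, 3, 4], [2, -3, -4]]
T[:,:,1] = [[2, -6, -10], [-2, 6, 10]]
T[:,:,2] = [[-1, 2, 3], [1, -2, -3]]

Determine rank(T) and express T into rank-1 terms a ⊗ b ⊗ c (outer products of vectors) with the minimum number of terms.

Lower bound: the mode-2 unfolding of T (rows indexed by j, columns by (i,k) = (0,0), (0,1), (0,2), (1,0), (1,1), (1,2)) is [[-2, 2, -1, 2, -2, 1], [3, -6, 2, -3, 6, -2], [4, -10, 3, -4, 10, -3]].
There the 2×2 minor on rows j ∈ {0, 1}, columns (i,k) ∈ {(0,0), (0,1)} is det [[-2, 2], [3, -6]] = 6 ≠ 0, so this unfolding has rank ≥ 2; CP rank is at least every unfolding rank, so rank(T) ≥ 2. (This is only a lower bound: in general the CP rank may exceed every unfolding rank, so we still need to exhibit 2 rank-1 terms summing to T.)
Upper bound — finding two terms. Every mode-1 slice of T is a multiple of one matrix: T[i,:,:] = a[i]·M with a = [1, -1] and M = [[-2, 2, -1], [3, -6, 2], [4, -10, 3]] (rows indexed by j, columns by k). So it suffices to write M as a sum of two rank-1 matrices.
The rows of M satisfy (row 0) = −2·(row 1) + (row 2), so splitting by rows, M = [-2, 1, 0][3, -6, 2]ᵀ + [1, 0, 1][4, -10, 3]ᵀ.
Hence T = [1, -1] ⊗ [-2, 1, 0] ⊗ [3, -6, 2] + [1, -1] ⊗ [1, 0, 1] ⊗ [4, -10, 3], so rank(T) ≤ 2.
These bounds meet, so rank(T) = 2.

rank(T) = 2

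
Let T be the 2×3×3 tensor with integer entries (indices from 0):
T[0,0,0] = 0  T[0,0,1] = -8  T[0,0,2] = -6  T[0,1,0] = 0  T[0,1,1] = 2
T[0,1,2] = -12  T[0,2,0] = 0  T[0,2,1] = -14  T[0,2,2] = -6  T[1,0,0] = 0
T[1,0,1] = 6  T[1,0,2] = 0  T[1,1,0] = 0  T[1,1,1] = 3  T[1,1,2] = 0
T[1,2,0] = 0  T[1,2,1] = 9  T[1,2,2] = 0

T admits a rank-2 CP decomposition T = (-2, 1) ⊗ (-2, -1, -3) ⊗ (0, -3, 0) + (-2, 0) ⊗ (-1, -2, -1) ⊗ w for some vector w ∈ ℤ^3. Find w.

Subtract the known terms from T to get the rank-1 residual R = (-2, 0) ⊗ (-1, -2, -1) ⊗ w, so R[i,j,k] = a[i]·b[j]·w[k]. Pick indices with nonzero a[0]·b[0] = (-2)·(-1) = 2. Only the fibre through (0,0,·) is needed: R[0,0,:] = T[0,0,:] − Σₗ aₗ[0]bₗ[0]cₗ = [0, -8, -6] − (-2)·(-2)·(0, -3, 0) = [0, 4, -6]. Then w[k] = R[0,0,k] / 2 for each k, giving w = [0, 4, -6] / 2 = (0, 2, -3).

w = (0, 2, -3)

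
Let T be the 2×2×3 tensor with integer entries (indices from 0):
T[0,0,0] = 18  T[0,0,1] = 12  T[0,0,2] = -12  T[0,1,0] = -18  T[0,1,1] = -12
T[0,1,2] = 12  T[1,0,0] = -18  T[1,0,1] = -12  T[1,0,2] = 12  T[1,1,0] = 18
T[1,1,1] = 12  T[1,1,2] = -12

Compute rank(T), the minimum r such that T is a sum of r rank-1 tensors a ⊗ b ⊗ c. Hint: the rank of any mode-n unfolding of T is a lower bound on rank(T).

Lower bound: T ≠ 0 (e.g. T[0,0,0] = 18), so rank(T) ≥ 1.
Upper bound: the mode-1 fibre T[:,0,0] = [18, -18] gives a = (1, -1) (primitive direction); the mode-2 fibre T[0,:,0] = [18, -18] gives b = (1, -1); then c[k] = T[0,0,k] / (a[0]·b[0]) = [18, 12, -12] / 1 = (18, 12, -12).
Expanding (1, -1) ⊗ (1, -1) ⊗ (18, 12, -12) reproduces all 12 entries of T, so T = (1, -1) ⊗ (1, -1) ⊗ (18, 12, -12) and rank(T) ≤ 1.
These bounds meet, so rank(T) = 1.

1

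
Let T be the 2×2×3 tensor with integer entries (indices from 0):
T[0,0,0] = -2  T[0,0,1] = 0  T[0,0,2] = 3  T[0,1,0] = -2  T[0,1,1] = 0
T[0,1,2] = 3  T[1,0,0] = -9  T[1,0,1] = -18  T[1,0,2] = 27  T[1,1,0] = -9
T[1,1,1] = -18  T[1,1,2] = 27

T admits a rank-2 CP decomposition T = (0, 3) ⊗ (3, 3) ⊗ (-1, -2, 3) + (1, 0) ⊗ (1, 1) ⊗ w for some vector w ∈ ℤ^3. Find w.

Subtract the known terms from T to get the rank-1 residual R = (1, 0) ⊗ (1, 1) ⊗ w, so R[i,j,k] = a[i]·b[j]·w[k]. Pick indices with nonzero a[0]·b[0] = (1)·(1) = 1. Only the fibre through (0,0,·) is needed: R[0,0,:] = T[0,0,:] − Σₗ aₗ[0]bₗ[0]cₗ = [-2, 0, 3] − (0)·(3)·(-1, -2, 3) = [-2, 0, 3]. Then w[k] = R[0,0,k] / 1 for each k, giving w = [-2, 0, 3] / 1 = (-2, 0, 3).

w = (-2, 0, 3)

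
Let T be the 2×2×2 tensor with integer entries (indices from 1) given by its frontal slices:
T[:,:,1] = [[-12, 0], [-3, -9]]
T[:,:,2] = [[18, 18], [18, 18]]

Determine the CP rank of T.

Lower bound: in the mode-2 unfolding of T (rows indexed by j, columns by (i,k)) the 2×2 minor on rows j ∈ {1, 2}, columns (i,k) ∈ {(1,1), (1,2)} is det [[-12, 18], [0, 18]] = -216 ≠ 0, so that unfolding has rank ≥ 2 and hence rank(T) ≥ 2 (CP rank is at least every unfolding rank, though it can be larger).
Upper bound: with S_k = T[:,:,k], the two rank-1 terms a₁b₁ᵀ, a₂b₂ᵀ are the rank-1 members of the pencil x·S₁ + y·S₂.
det(x·S₁ + y·S₂) is 108·x² − 324·xy = 108·(x − 3·y)(x), vanishing at (x:y) = (3:1) and (0:1).
M₁ = 3·S₁ + S₂ = [[-18, 18], [9, -9]] = (-9)·(2, -1)(1, -1)ᵀ and M₂ = S₂ = [[18, 18], [18, 18]] = 18·(1, 1)(1, 1)ᵀ, so take a₁ = (2, -1), b₁ = (1, -1), a₂ = (1, 1), b₂ = (1, 1).
Each slice is an integer combination of E₁ = a₁b₁ᵀ and E₂ = a₂b₂ᵀ: S₁ = −3·E₁ − 6·E₂, S₂ = 18·E₂; reading off coefficients, c₁ = (-3, 0) and c₂ = (-6, 18).
Hence T = (2, -1) ⊗ (1, -1) ⊗ (-3, 0) + (1, 1) ⊗ (1, 1) ⊗ (-6, 18), so rank(T) ≤ 2.
These bounds meet, so rank(T) = 2.

2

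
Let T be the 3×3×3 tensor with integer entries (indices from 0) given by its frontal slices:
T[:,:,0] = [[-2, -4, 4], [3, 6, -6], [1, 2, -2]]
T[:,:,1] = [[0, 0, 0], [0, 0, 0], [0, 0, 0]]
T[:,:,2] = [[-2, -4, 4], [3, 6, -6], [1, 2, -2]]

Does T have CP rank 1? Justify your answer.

Yes

If T = a (x) b (x) c then every fibre of T is a multiple of the corresponding factor, so read the factors off the fibres through the nonzero entry T[0,0,0] = -2.
The mode-1 fibre T[:,0,0] = [-2, 3, 1] gives a = [2, -3, -1] (primitive direction); the mode-2 fibre T[0,:,0] = [-2, -4, 4] gives b = [1, 2, -2]; then c[k] = T[0,0,k] / (a[0]·b[0]) = [-2, 0, -2] / 2 = [-1, 0, -1].
Expanding [2, -3, -1] (x) [1, 2, -2] (x) [-1, 0, -1] reproduces all 27 entries of T, so T = [2, -3, -1] (x) [1, 2, -2] (x) [-1, 0, -1] and rank(T) ≤ 1.
Equivalently every frontal slice T[:,:,k] is c[k] times the rank-1 matrix [2, -3, -1] (x) [1, 2, -2]. So T has rank 1 (it is nonzero).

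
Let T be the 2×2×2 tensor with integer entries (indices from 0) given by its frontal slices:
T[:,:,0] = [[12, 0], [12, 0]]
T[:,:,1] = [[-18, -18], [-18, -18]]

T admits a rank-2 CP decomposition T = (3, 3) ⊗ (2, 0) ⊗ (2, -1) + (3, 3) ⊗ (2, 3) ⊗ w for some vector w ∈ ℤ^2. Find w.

w = (0, -2)

Subtract the known terms from T to get the rank-1 residual R = (3, 3) ⊗ (2, 3) ⊗ w, so R[i,j,k] = a[i]·b[j]·w[k]. Pick indices with nonzero a[0]·b[0] = (3)·(2) = 6. Only the fibre through (0,0,·) is needed: R[0,0,:] = T[0,0,:] − Σₗ aₗ[0]bₗ[0]cₗ = [12, -18] − (3)·(2)·(2, -1) = [0, -12]. Then w[k] = R[0,0,k] / 6 for each k, giving w = [0, -12] / 6 = (0, -2).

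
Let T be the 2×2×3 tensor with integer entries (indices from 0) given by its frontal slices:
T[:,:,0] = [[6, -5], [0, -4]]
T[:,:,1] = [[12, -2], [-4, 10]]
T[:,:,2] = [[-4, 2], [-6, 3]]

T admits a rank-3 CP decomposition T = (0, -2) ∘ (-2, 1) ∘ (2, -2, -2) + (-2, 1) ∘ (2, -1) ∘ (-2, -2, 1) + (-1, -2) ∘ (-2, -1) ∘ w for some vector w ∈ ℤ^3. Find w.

w = (-1, 2, 0)

Subtract the known terms from T to get the rank-1 residual R = (-1, -2) ∘ (-2, -1) ∘ w, so R[i,j,k] = a[i]·b[j]·w[k]. Pick indices with nonzero a[0]·b[0] = (-1)·(-2) = 2. Only the fibre through (0,0,·) is needed: R[0,0,:] = T[0,0,:] − Σₗ aₗ[0]bₗ[0]cₗ = [6, 12, -4] − (0)·(-2)·(2, -2, -2) − (-2)·(2)·(-2, -2, 1) = [-2, 4, 0]. Then w[k] = R[0,0,k] / 2 for each k, giving w = [-2, 4, 0] / 2 = (-1, 2, 0).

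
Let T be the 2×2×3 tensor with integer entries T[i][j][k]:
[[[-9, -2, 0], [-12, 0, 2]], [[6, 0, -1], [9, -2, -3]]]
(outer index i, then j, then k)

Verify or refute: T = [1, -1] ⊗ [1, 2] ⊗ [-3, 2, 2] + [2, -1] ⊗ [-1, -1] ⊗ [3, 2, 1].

Yes

Reconstruct entrywise from the claimed factors. For example, T[0,0,0] = -9 and Σₗ aₗ[0]bₗ[0]cₗ[0] = (1)·(1)·(-3) + (2)·(-1)·(3) = -9; checking all 12 entries, every one matches. The claim holds.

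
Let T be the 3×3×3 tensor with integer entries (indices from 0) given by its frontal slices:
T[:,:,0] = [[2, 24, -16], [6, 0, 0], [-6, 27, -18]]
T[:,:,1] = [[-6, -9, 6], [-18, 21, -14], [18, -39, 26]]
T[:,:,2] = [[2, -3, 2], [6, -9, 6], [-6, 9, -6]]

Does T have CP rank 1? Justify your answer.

No

The mode-1 unfolding of T (rows indexed by i, columns by (j,k) = (0,0), (0,1), (0,2), (1,0), (1,1), (1,2), (2,0), (2,1), (2,2)) is [[2, -6, 2, 24, -9, -3, -16, 6, 2], [6, -18, 6, 0, 21, -9, 0, -14, 6], [-6, 18, -6, 27, -39, 9, -18, 26, -6]].
There the 2×2 minor on rows i ∈ {0, 1}, columns (j,k) ∈ {(0,0), (1,0)} is det [[2, 24], [6, 0]] = -144 ≠ 0, so this unfolding has rank ≥ 2; CP rank is at least every unfolding rank, so rank(T) ≥ 2.
In particular rank(T) ≥ 2 > 1, so T is not rank-1.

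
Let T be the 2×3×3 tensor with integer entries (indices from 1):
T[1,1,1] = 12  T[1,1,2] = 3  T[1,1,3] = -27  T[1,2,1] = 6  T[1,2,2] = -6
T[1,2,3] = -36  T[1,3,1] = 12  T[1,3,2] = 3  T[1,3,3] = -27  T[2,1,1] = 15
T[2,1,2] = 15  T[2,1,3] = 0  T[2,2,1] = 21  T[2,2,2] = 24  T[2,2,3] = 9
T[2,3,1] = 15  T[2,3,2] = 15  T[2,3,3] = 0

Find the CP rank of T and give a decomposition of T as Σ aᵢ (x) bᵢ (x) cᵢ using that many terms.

Lower bound: the mode-3 unfolding of T (rows indexed by k, columns by (i,j) = (1,1), (1,2), (1,3), (2,1), (2,2), (2,3)) is [[12, 6, 12, 15, 21, 15], [3, -6, 3, 15, 24, 15], [-27, -36, -27, 0, 9, 0]].
There the 2×2 minor on rows k ∈ {1, 2}, columns (i,j) ∈ {(1,1), (1,2)} is det [[12, 6], [3, -6]] = -90 ≠ 0, so this unfolding has rank ≥ 2; CP rank is at least every unfolding rank, so rank(T) ≥ 2. (This is only a lower bound: in general the CP rank may exceed every unfolding rank, so we still need to exhibit 2 rank-1 terms summing to T.)
Upper bound — finding two terms. Write S_k = T[:,:,k] for the frontal slices: S₁ = [[12, 6, 12], [15, 21, 15]], S₂ = [[3, -6, 3], [15, 24, 15]], S₃ = [[-27, -36, -27], [0, 9, 0]].
If T = a₁ (x) b₁ (x) c₁ + a₂ (x) b₂ (x) c₂ then each S_k = c₁[k]·a₁b₁ᵀ + c₂[k]·a₂b₂ᵀ. S₁ and S₂ are linearly independent, so a₁b₁ᵀ and a₂b₂ᵀ must span the same plane of matrices: they are the rank-1 matrices of the form x·S₁ + y·S₂.
The 2×2 minor of x·S₁ + y·S₂ on rows {1,2}, columns {1,2} is 162·x² + 351·xy + 162·y² = 27·(2·x + 3·y)(3·x + 2·y), vanishing at (x:y) = (3:-2) and (2:-3).
M₁ = 3·S₁ − 2·S₂ = [[30, 30, 30], [15, 15, 15]] = 15·[2, 1][1, 1, 1]ᵀ and M₂ = 2·S₁ − 3·S₂ = [[15, 30, 15], [-15, -30, -15]] = 15·[1, -1][1, 2, 1]ᵀ, so take a₁ = [2, 1], b₁ = [1, 1, 1], a₂ = [1, -1], b₂ = [1, 2, 1].
Each slice is an integer combination of E₁ = a₁b₁ᵀ and E₂ = a₂b₂ᵀ: S₁ = 9·E₁ − 6·E₂, S₂ = 6·E₁ − 9·E₂, S₃ = −9·E₁ − 9·E₂; reading off coefficients, c₁ = [9, 6, -9] and c₂ = [-6, -9, -9].
Hence T = [2, 1] (x) [1, 1, 1] (x) [9, 6, -9] + [1, -1] (x) [1, 2, 1] (x) [-6, -9, -9], so rank(T) ≤ 2.
These bounds meet, so rank(T) = 2.
Check entry T[1,3,3] = -27: (2)·(1)·(-9) + (1)·(1)·(-9) = -27.

rank(T) = 2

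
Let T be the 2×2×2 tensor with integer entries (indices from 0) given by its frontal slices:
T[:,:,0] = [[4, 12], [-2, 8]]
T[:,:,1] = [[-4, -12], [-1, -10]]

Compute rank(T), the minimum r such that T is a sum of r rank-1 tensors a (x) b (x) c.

Lower bound: the mode-1 unfolding of T (rows indexed by i, columns by (j,k) = (0,0), (0,1), (1,0), (1,1)) is [[4, -4, 12, -12], [-2, -1, 8, -10]].
There the 2×2 minor on rows i ∈ {0, 1}, columns (j,k) ∈ {(0,0), (0,1)} is det [[4, -4], [-2, -1]] = -12 ≠ 0, so this unfolding has rank ≥ 2; CP rank is at least every unfolding rank, so rank(T) ≥ 2. (Unfolding ranks only ever bound the CP rank from below — rank(T) can be strictly larger than all of them — so the matching upper bound has to come from an explicit 2-term decomposition.)
Upper bound — finding two terms. Write S_k = T[:,:,k] for the frontal slices: S₀ = [[4, 12], [-2, 8]], S₁ = [[-4, -12], [-1, -10]].
If T = a₁ (x) b₁ (x) c₁ + a₂ (x) b₂ (x) c₂ then each S_k = c₁[k]·a₁b₁ᵀ + c₂[k]·a₂b₂ᵀ. S₀ and S₁ are linearly independent, so a₁b₁ᵀ and a₂b₂ᵀ must span the same plane of matrices: they are the rank-1 matrices of the form x·S₀ + y·S₁.
det(x·S₀ + y·S₁) is 56·x² − 84·xy + 28·y² = 28·(2·x − y)(x − y), vanishing at (x:y) = (1:2) and (1:1).
M₁ = S₀ + 2·S₁ = [[-4, -12], [-4, -12]] = (-4)·[1, 1][1, 3]ᵀ and M₂ = S₀ + S₁ = [[0, 0], [-3, -2]] = −[0, 1][3, 2]ᵀ, so take a₁ = [1, 1], b₁ = [1, 3], a₂ = [0, 1], b₂ = [3, 2].
Each slice is an integer combination of E₁ = a₁b₁ᵀ and E₂ = a₂b₂ᵀ: S₀ = 4·E₁ − 2·E₂, S₁ = −4·E₁ + E₂; reading off coefficients, c₁ = [4, -4] and c₂ = [-2, 1].
Hence T = [1, 1] (x) [1, 3] (x) [4, -4] + [0, 1] (x) [3, 2] (x) [-2, 1], so rank(T) ≤ 2.
These bounds meet, so rank(T) = 2.

2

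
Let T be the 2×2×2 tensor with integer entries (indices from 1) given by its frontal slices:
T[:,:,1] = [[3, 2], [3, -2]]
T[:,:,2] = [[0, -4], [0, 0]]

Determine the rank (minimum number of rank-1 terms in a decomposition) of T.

Lower bound: the mode-2 unfolding of T (rows indexed by j, columns by (i,k) = (1,1), (1,2), (2,1), (2,2)) is [[3, 0, 3, 0], [2, -4, -2, 0]].
There the 2×2 minor on rows j ∈ {1, 2}, columns (i,k) ∈ {(1,1), (1,2)} is det [[3, 0], [2, -4]] = -12 ≠ 0, so this unfolding has rank ≥ 2; CP rank is at least every unfolding rank, so rank(T) ≥ 2. (Flattening ranks never certify an upper bound on CP rank; for that we must actually write T with 2 rank-1 terms.)
Upper bound — finding two terms. Write S_k = T[:,:,k] for the frontal slices: S₁ = [[3, 2], [3, -2]], S₂ = [[0, -4], [0, 0]].
If T = a₁ ⊗ b₁ ⊗ c₁ + a₂ ⊗ b₂ ⊗ c₂ then each S_k = c₁[k]·a₁b₁ᵀ + c₂[k]·a₂b₂ᵀ. S₁ and S₂ are linearly independent, so a₁b₁ᵀ and a₂b₂ᵀ must span the same plane of matrices: they are the rank-1 matrices of the form x·S₁ + y·S₂.
det(x·S₁ + y·S₂) is −12·x² + 12·xy = (-12)·(x − y)(x), vanishing at (x:y) = (1:1) and (0:1).
M₁ = S₁ + S₂ = [[3, -2], [3, -2]] = [1, 1][3, -2]ᵀ and M₂ = S₂ = [[0, -4], [0, 0]] = (-4)·[1, 0][0, 1]ᵀ, so take a₁ = [1, 1], b₁ = [3, -2], a₂ = [1, 0], b₂ = [0, 1].
Each slice is an integer combination of E₁ = a₁b₁ᵀ and E₂ = a₂b₂ᵀ: S₁ = E₁ + 4·E₂, S₂ = −4·E₂; reading off coefficients, c₁ = [1, 0] and c₂ = [4, -4].
Hence T = [1, 1] ⊗ [3, -2] ⊗ [1, 0] + [1, 0] ⊗ [0, 1] ⊗ [4, -4], so rank(T) ≤ 2.
These bounds meet, so rank(T) = 2.
Check entry T[1,2,1] = 2: (1)·(-2)·(1) + (1)·(1)·(4) = 2.

2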